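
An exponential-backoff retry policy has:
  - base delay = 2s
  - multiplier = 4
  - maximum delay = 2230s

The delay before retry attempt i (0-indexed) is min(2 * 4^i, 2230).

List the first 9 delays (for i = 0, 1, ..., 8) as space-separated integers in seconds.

Computing each delay:
  i=0: min(2*4^0, 2230) = 2
  i=1: min(2*4^1, 2230) = 8
  i=2: min(2*4^2, 2230) = 32
  i=3: min(2*4^3, 2230) = 128
  i=4: min(2*4^4, 2230) = 512
  i=5: min(2*4^5, 2230) = 2048
  i=6: min(2*4^6, 2230) = 2230
  i=7: min(2*4^7, 2230) = 2230
  i=8: min(2*4^8, 2230) = 2230

Answer: 2 8 32 128 512 2048 2230 2230 2230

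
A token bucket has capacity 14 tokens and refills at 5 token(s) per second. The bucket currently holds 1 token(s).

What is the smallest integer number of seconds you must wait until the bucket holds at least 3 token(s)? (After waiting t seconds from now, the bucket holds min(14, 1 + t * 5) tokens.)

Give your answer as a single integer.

Answer: 1

Derivation:
Need 1 + t * 5 >= 3, so t >= 2/5.
Smallest integer t = ceil(2/5) = 1.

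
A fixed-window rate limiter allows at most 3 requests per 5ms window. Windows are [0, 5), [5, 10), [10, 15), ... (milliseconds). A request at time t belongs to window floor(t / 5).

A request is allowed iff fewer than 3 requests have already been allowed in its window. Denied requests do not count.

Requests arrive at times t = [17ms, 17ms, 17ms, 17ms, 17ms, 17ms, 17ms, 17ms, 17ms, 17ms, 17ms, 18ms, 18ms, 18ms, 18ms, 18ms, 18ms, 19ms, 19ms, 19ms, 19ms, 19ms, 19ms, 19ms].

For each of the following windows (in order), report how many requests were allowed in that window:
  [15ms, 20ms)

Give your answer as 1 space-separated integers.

Answer: 3

Derivation:
Processing requests:
  req#1 t=17ms (window 3): ALLOW
  req#2 t=17ms (window 3): ALLOW
  req#3 t=17ms (window 3): ALLOW
  req#4 t=17ms (window 3): DENY
  req#5 t=17ms (window 3): DENY
  req#6 t=17ms (window 3): DENY
  req#7 t=17ms (window 3): DENY
  req#8 t=17ms (window 3): DENY
  req#9 t=17ms (window 3): DENY
  req#10 t=17ms (window 3): DENY
  req#11 t=17ms (window 3): DENY
  req#12 t=18ms (window 3): DENY
  req#13 t=18ms (window 3): DENY
  req#14 t=18ms (window 3): DENY
  req#15 t=18ms (window 3): DENY
  req#16 t=18ms (window 3): DENY
  req#17 t=18ms (window 3): DENY
  req#18 t=19ms (window 3): DENY
  req#19 t=19ms (window 3): DENY
  req#20 t=19ms (window 3): DENY
  req#21 t=19ms (window 3): DENY
  req#22 t=19ms (window 3): DENY
  req#23 t=19ms (window 3): DENY
  req#24 t=19ms (window 3): DENY

Allowed counts by window: 3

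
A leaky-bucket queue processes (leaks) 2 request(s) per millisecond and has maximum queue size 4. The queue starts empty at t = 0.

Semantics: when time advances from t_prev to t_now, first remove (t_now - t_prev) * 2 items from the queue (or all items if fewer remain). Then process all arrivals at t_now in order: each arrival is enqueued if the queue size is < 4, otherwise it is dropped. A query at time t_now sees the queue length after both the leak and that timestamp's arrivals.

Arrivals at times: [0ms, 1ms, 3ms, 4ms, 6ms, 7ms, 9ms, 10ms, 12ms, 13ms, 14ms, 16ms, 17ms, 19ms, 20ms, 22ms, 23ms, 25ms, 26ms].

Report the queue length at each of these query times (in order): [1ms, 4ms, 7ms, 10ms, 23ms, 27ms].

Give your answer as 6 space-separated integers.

Queue lengths at query times:
  query t=1ms: backlog = 1
  query t=4ms: backlog = 1
  query t=7ms: backlog = 1
  query t=10ms: backlog = 1
  query t=23ms: backlog = 1
  query t=27ms: backlog = 0

Answer: 1 1 1 1 1 0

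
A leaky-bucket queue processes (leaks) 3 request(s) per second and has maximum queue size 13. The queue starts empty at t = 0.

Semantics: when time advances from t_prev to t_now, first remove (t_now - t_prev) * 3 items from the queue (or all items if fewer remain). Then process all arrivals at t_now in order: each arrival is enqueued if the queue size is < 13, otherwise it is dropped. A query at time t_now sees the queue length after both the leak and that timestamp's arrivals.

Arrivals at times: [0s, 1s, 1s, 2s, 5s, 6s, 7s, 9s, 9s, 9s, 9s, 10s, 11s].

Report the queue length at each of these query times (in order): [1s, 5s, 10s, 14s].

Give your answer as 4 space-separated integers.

Queue lengths at query times:
  query t=1s: backlog = 2
  query t=5s: backlog = 1
  query t=10s: backlog = 2
  query t=14s: backlog = 0

Answer: 2 1 2 0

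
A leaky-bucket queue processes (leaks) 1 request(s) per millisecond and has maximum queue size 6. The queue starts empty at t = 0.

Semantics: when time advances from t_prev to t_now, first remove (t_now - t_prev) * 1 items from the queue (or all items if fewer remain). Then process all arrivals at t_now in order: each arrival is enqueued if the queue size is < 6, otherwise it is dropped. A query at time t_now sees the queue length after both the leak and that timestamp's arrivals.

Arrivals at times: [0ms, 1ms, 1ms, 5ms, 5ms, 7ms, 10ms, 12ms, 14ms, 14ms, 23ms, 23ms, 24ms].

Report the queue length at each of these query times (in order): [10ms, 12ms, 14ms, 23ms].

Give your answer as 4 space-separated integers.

Answer: 1 1 2 2

Derivation:
Queue lengths at query times:
  query t=10ms: backlog = 1
  query t=12ms: backlog = 1
  query t=14ms: backlog = 2
  query t=23ms: backlog = 2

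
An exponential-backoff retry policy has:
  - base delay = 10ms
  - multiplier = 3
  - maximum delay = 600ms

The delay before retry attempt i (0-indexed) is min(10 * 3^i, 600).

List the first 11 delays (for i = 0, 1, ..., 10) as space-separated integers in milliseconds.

Computing each delay:
  i=0: min(10*3^0, 600) = 10
  i=1: min(10*3^1, 600) = 30
  i=2: min(10*3^2, 600) = 90
  i=3: min(10*3^3, 600) = 270
  i=4: min(10*3^4, 600) = 600
  i=5: min(10*3^5, 600) = 600
  i=6: min(10*3^6, 600) = 600
  i=7: min(10*3^7, 600) = 600
  i=8: min(10*3^8, 600) = 600
  i=9: min(10*3^9, 600) = 600
  i=10: min(10*3^10, 600) = 600

Answer: 10 30 90 270 600 600 600 600 600 600 600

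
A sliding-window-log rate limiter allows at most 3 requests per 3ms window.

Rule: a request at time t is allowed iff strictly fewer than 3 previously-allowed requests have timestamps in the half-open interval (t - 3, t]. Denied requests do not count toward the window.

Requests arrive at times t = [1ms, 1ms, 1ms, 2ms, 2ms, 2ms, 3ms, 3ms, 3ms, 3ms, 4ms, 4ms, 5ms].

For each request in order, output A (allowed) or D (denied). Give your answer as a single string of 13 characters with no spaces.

Tracking allowed requests in the window:
  req#1 t=1ms: ALLOW
  req#2 t=1ms: ALLOW
  req#3 t=1ms: ALLOW
  req#4 t=2ms: DENY
  req#5 t=2ms: DENY
  req#6 t=2ms: DENY
  req#7 t=3ms: DENY
  req#8 t=3ms: DENY
  req#9 t=3ms: DENY
  req#10 t=3ms: DENY
  req#11 t=4ms: ALLOW
  req#12 t=4ms: ALLOW
  req#13 t=5ms: ALLOW

Answer: AAADDDDDDDAAA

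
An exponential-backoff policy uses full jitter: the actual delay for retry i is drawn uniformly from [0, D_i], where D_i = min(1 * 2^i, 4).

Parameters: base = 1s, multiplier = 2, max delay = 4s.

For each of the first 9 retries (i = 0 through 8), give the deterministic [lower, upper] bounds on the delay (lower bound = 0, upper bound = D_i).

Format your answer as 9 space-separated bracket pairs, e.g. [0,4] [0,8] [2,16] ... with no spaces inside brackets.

Answer: [0,1] [0,2] [0,4] [0,4] [0,4] [0,4] [0,4] [0,4] [0,4]

Derivation:
Computing bounds per retry:
  i=0: D_i=min(1*2^0,4)=1, bounds=[0,1]
  i=1: D_i=min(1*2^1,4)=2, bounds=[0,2]
  i=2: D_i=min(1*2^2,4)=4, bounds=[0,4]
  i=3: D_i=min(1*2^3,4)=4, bounds=[0,4]
  i=4: D_i=min(1*2^4,4)=4, bounds=[0,4]
  i=5: D_i=min(1*2^5,4)=4, bounds=[0,4]
  i=6: D_i=min(1*2^6,4)=4, bounds=[0,4]
  i=7: D_i=min(1*2^7,4)=4, bounds=[0,4]
  i=8: D_i=min(1*2^8,4)=4, bounds=[0,4]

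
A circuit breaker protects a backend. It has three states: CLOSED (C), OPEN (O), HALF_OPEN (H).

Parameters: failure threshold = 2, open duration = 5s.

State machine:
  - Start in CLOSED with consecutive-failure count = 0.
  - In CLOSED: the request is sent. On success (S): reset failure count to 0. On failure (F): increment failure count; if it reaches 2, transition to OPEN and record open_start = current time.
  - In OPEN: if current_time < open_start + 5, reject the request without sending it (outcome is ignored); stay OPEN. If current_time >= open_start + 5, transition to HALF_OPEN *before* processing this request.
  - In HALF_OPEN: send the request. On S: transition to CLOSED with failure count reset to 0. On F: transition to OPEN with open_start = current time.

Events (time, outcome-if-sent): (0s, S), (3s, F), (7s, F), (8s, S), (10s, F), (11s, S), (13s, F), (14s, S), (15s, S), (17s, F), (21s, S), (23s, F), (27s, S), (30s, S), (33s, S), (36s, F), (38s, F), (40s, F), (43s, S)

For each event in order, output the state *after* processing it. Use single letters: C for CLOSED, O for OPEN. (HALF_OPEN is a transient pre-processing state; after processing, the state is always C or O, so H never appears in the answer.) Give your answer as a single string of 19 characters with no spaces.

Answer: CCOOOOOOOOCCCCCCOOC

Derivation:
State after each event:
  event#1 t=0s outcome=S: state=CLOSED
  event#2 t=3s outcome=F: state=CLOSED
  event#3 t=7s outcome=F: state=OPEN
  event#4 t=8s outcome=S: state=OPEN
  event#5 t=10s outcome=F: state=OPEN
  event#6 t=11s outcome=S: state=OPEN
  event#7 t=13s outcome=F: state=OPEN
  event#8 t=14s outcome=S: state=OPEN
  event#9 t=15s outcome=S: state=OPEN
  event#10 t=17s outcome=F: state=OPEN
  event#11 t=21s outcome=S: state=CLOSED
  event#12 t=23s outcome=F: state=CLOSED
  event#13 t=27s outcome=S: state=CLOSED
  event#14 t=30s outcome=S: state=CLOSED
  event#15 t=33s outcome=S: state=CLOSED
  event#16 t=36s outcome=F: state=CLOSED
  event#17 t=38s outcome=F: state=OPEN
  event#18 t=40s outcome=F: state=OPEN
  event#19 t=43s outcome=S: state=CLOSED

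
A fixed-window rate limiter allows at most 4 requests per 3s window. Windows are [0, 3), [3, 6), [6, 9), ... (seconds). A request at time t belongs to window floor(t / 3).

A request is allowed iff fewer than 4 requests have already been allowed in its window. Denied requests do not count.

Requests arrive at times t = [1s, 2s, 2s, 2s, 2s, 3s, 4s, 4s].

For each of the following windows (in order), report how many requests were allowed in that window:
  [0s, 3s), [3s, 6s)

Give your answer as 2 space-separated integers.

Answer: 4 3

Derivation:
Processing requests:
  req#1 t=1s (window 0): ALLOW
  req#2 t=2s (window 0): ALLOW
  req#3 t=2s (window 0): ALLOW
  req#4 t=2s (window 0): ALLOW
  req#5 t=2s (window 0): DENY
  req#6 t=3s (window 1): ALLOW
  req#7 t=4s (window 1): ALLOW
  req#8 t=4s (window 1): ALLOW

Allowed counts by window: 4 3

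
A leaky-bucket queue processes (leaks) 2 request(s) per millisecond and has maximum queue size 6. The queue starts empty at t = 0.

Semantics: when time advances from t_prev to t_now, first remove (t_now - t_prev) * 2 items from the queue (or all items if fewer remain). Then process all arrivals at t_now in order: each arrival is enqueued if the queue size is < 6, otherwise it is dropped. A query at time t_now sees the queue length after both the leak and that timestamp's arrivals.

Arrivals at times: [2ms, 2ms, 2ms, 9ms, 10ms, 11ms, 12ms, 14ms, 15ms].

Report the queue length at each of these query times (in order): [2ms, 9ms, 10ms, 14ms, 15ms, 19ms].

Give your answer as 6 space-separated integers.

Queue lengths at query times:
  query t=2ms: backlog = 3
  query t=9ms: backlog = 1
  query t=10ms: backlog = 1
  query t=14ms: backlog = 1
  query t=15ms: backlog = 1
  query t=19ms: backlog = 0

Answer: 3 1 1 1 1 0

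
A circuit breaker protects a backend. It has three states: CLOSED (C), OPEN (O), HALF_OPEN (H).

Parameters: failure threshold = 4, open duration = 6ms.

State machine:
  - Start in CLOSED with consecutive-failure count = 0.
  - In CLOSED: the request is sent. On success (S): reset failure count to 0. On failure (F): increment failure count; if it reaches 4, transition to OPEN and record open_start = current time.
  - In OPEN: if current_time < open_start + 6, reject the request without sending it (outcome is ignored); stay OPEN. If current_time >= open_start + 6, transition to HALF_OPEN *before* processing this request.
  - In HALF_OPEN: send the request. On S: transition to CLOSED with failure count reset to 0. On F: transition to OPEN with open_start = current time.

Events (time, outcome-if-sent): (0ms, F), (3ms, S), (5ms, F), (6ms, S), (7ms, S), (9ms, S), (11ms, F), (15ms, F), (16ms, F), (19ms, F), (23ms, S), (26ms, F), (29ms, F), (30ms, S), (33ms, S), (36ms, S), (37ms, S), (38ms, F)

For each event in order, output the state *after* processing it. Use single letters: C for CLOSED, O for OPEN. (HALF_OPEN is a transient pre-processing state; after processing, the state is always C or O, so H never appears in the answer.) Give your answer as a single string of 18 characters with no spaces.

Answer: CCCCCCCCCOOOOOCCCC

Derivation:
State after each event:
  event#1 t=0ms outcome=F: state=CLOSED
  event#2 t=3ms outcome=S: state=CLOSED
  event#3 t=5ms outcome=F: state=CLOSED
  event#4 t=6ms outcome=S: state=CLOSED
  event#5 t=7ms outcome=S: state=CLOSED
  event#6 t=9ms outcome=S: state=CLOSED
  event#7 t=11ms outcome=F: state=CLOSED
  event#8 t=15ms outcome=F: state=CLOSED
  event#9 t=16ms outcome=F: state=CLOSED
  event#10 t=19ms outcome=F: state=OPEN
  event#11 t=23ms outcome=S: state=OPEN
  event#12 t=26ms outcome=F: state=OPEN
  event#13 t=29ms outcome=F: state=OPEN
  event#14 t=30ms outcome=S: state=OPEN
  event#15 t=33ms outcome=S: state=CLOSED
  event#16 t=36ms outcome=S: state=CLOSED
  event#17 t=37ms outcome=S: state=CLOSED
  event#18 t=38ms outcome=F: state=CLOSED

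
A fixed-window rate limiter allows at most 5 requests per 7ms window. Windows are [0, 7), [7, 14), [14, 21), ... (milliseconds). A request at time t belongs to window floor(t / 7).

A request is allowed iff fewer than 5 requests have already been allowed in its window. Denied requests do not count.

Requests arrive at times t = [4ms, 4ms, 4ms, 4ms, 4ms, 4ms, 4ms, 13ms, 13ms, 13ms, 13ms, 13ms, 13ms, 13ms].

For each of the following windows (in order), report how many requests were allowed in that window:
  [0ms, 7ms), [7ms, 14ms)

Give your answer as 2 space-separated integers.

Answer: 5 5

Derivation:
Processing requests:
  req#1 t=4ms (window 0): ALLOW
  req#2 t=4ms (window 0): ALLOW
  req#3 t=4ms (window 0): ALLOW
  req#4 t=4ms (window 0): ALLOW
  req#5 t=4ms (window 0): ALLOW
  req#6 t=4ms (window 0): DENY
  req#7 t=4ms (window 0): DENY
  req#8 t=13ms (window 1): ALLOW
  req#9 t=13ms (window 1): ALLOW
  req#10 t=13ms (window 1): ALLOW
  req#11 t=13ms (window 1): ALLOW
  req#12 t=13ms (window 1): ALLOW
  req#13 t=13ms (window 1): DENY
  req#14 t=13ms (window 1): DENY

Allowed counts by window: 5 5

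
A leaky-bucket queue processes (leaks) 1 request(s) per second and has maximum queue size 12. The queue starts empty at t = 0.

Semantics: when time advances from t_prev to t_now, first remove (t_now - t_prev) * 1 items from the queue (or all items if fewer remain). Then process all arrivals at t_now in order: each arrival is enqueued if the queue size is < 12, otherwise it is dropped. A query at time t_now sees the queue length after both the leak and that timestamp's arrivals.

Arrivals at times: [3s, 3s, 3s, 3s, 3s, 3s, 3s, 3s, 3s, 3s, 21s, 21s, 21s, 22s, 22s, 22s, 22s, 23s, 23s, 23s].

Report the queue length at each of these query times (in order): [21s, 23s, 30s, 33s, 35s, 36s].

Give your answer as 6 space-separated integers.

Queue lengths at query times:
  query t=21s: backlog = 3
  query t=23s: backlog = 8
  query t=30s: backlog = 1
  query t=33s: backlog = 0
  query t=35s: backlog = 0
  query t=36s: backlog = 0

Answer: 3 8 1 0 0 0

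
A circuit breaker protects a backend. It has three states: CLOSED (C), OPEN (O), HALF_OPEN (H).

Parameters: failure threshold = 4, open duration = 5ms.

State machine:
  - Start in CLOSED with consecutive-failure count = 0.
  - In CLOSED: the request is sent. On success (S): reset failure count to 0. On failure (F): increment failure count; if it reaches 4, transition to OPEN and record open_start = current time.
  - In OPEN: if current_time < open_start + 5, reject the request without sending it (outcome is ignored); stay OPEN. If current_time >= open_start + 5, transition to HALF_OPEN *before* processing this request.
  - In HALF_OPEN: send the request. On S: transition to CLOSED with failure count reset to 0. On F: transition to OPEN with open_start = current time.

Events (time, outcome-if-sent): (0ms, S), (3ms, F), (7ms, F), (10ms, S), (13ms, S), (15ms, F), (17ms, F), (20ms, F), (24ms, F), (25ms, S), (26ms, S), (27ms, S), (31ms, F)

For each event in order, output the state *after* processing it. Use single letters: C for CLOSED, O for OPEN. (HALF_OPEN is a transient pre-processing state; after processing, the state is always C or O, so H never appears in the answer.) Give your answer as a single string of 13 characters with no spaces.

State after each event:
  event#1 t=0ms outcome=S: state=CLOSED
  event#2 t=3ms outcome=F: state=CLOSED
  event#3 t=7ms outcome=F: state=CLOSED
  event#4 t=10ms outcome=S: state=CLOSED
  event#5 t=13ms outcome=S: state=CLOSED
  event#6 t=15ms outcome=F: state=CLOSED
  event#7 t=17ms outcome=F: state=CLOSED
  event#8 t=20ms outcome=F: state=CLOSED
  event#9 t=24ms outcome=F: state=OPEN
  event#10 t=25ms outcome=S: state=OPEN
  event#11 t=26ms outcome=S: state=OPEN
  event#12 t=27ms outcome=S: state=OPEN
  event#13 t=31ms outcome=F: state=OPEN

Answer: CCCCCCCCOOOOO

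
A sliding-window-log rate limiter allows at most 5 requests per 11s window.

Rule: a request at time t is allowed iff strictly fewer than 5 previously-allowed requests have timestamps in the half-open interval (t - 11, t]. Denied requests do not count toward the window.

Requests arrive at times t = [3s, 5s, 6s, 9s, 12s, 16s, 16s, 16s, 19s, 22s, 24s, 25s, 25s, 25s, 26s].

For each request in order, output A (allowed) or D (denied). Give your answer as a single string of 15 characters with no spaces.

Tracking allowed requests in the window:
  req#1 t=3s: ALLOW
  req#2 t=5s: ALLOW
  req#3 t=6s: ALLOW
  req#4 t=9s: ALLOW
  req#5 t=12s: ALLOW
  req#6 t=16s: ALLOW
  req#7 t=16s: ALLOW
  req#8 t=16s: DENY
  req#9 t=19s: ALLOW
  req#10 t=22s: ALLOW
  req#11 t=24s: ALLOW
  req#12 t=25s: DENY
  req#13 t=25s: DENY
  req#14 t=25s: DENY
  req#15 t=26s: DENY

Answer: AAAAAAADAAADDDD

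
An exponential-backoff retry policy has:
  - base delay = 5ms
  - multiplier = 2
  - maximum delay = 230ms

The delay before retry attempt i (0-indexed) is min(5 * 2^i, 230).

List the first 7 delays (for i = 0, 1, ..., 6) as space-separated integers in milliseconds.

Computing each delay:
  i=0: min(5*2^0, 230) = 5
  i=1: min(5*2^1, 230) = 10
  i=2: min(5*2^2, 230) = 20
  i=3: min(5*2^3, 230) = 40
  i=4: min(5*2^4, 230) = 80
  i=5: min(5*2^5, 230) = 160
  i=6: min(5*2^6, 230) = 230

Answer: 5 10 20 40 80 160 230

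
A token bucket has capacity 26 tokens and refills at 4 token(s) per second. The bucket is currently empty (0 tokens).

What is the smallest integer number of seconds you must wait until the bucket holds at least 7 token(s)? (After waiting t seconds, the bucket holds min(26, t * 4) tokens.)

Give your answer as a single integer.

Need t * 4 >= 7, so t >= 7/4.
Smallest integer t = ceil(7/4) = 2.

Answer: 2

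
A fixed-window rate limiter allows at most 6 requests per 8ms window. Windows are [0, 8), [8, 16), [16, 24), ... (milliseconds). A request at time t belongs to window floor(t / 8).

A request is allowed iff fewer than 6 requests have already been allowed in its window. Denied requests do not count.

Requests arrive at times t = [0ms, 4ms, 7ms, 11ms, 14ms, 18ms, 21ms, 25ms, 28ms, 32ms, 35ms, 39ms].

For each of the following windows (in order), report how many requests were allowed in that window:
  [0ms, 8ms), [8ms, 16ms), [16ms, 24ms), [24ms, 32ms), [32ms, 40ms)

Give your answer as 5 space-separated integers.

Answer: 3 2 2 2 3

Derivation:
Processing requests:
  req#1 t=0ms (window 0): ALLOW
  req#2 t=4ms (window 0): ALLOW
  req#3 t=7ms (window 0): ALLOW
  req#4 t=11ms (window 1): ALLOW
  req#5 t=14ms (window 1): ALLOW
  req#6 t=18ms (window 2): ALLOW
  req#7 t=21ms (window 2): ALLOW
  req#8 t=25ms (window 3): ALLOW
  req#9 t=28ms (window 3): ALLOW
  req#10 t=32ms (window 4): ALLOW
  req#11 t=35ms (window 4): ALLOW
  req#12 t=39ms (window 4): ALLOW

Allowed counts by window: 3 2 2 2 3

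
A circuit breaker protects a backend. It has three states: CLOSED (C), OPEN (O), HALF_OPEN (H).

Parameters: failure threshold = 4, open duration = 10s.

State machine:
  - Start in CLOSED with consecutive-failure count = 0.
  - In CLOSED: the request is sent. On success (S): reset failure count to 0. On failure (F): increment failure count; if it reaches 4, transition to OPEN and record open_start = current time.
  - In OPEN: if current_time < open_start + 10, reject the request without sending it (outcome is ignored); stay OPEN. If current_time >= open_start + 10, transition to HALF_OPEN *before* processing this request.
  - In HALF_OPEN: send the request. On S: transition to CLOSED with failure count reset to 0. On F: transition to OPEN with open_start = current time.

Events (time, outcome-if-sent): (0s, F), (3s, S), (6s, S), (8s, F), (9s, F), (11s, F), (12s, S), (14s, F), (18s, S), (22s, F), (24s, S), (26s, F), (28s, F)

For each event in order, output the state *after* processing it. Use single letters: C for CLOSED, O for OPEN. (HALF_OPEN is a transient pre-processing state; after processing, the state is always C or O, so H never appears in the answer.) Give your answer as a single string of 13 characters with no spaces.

State after each event:
  event#1 t=0s outcome=F: state=CLOSED
  event#2 t=3s outcome=S: state=CLOSED
  event#3 t=6s outcome=S: state=CLOSED
  event#4 t=8s outcome=F: state=CLOSED
  event#5 t=9s outcome=F: state=CLOSED
  event#6 t=11s outcome=F: state=CLOSED
  event#7 t=12s outcome=S: state=CLOSED
  event#8 t=14s outcome=F: state=CLOSED
  event#9 t=18s outcome=S: state=CLOSED
  event#10 t=22s outcome=F: state=CLOSED
  event#11 t=24s outcome=S: state=CLOSED
  event#12 t=26s outcome=F: state=CLOSED
  event#13 t=28s outcome=F: state=CLOSED

Answer: CCCCCCCCCCCCC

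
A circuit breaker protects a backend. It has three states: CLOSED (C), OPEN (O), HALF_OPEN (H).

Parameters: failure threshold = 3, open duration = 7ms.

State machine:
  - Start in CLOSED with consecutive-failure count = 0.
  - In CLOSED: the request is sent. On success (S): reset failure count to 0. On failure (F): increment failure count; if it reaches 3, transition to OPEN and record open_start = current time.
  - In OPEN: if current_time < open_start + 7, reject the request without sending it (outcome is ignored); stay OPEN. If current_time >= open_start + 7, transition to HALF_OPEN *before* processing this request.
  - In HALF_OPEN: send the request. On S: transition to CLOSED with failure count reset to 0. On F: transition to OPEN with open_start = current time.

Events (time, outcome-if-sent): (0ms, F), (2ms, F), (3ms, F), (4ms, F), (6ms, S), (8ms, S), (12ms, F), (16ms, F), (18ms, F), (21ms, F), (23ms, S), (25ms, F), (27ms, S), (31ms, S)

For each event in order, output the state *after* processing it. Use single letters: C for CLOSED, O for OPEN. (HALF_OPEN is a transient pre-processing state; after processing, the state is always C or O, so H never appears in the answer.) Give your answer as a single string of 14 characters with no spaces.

State after each event:
  event#1 t=0ms outcome=F: state=CLOSED
  event#2 t=2ms outcome=F: state=CLOSED
  event#3 t=3ms outcome=F: state=OPEN
  event#4 t=4ms outcome=F: state=OPEN
  event#5 t=6ms outcome=S: state=OPEN
  event#6 t=8ms outcome=S: state=OPEN
  event#7 t=12ms outcome=F: state=OPEN
  event#8 t=16ms outcome=F: state=OPEN
  event#9 t=18ms outcome=F: state=OPEN
  event#10 t=21ms outcome=F: state=OPEN
  event#11 t=23ms outcome=S: state=OPEN
  event#12 t=25ms outcome=F: state=OPEN
  event#13 t=27ms outcome=S: state=OPEN
  event#14 t=31ms outcome=S: state=CLOSED

Answer: CCOOOOOOOOOOOC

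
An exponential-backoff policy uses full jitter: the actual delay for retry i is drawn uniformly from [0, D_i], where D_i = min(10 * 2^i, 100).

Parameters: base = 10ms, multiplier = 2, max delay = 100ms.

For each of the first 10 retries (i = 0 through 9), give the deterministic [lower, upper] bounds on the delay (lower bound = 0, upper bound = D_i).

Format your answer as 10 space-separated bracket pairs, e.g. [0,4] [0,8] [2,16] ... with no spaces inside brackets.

Answer: [0,10] [0,20] [0,40] [0,80] [0,100] [0,100] [0,100] [0,100] [0,100] [0,100]

Derivation:
Computing bounds per retry:
  i=0: D_i=min(10*2^0,100)=10, bounds=[0,10]
  i=1: D_i=min(10*2^1,100)=20, bounds=[0,20]
  i=2: D_i=min(10*2^2,100)=40, bounds=[0,40]
  i=3: D_i=min(10*2^3,100)=80, bounds=[0,80]
  i=4: D_i=min(10*2^4,100)=100, bounds=[0,100]
  i=5: D_i=min(10*2^5,100)=100, bounds=[0,100]
  i=6: D_i=min(10*2^6,100)=100, bounds=[0,100]
  i=7: D_i=min(10*2^7,100)=100, bounds=[0,100]
  i=8: D_i=min(10*2^8,100)=100, bounds=[0,100]
  i=9: D_i=min(10*2^9,100)=100, bounds=[0,100]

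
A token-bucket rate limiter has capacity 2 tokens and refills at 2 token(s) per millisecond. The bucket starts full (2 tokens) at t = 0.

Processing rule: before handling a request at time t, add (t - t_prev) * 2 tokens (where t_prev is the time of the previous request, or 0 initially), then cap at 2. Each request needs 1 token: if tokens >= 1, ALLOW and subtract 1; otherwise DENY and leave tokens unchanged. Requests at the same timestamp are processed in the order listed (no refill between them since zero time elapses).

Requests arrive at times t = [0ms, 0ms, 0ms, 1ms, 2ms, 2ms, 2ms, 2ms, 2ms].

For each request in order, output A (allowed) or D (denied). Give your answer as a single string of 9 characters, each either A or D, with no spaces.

Answer: AADAAADDD

Derivation:
Simulating step by step:
  req#1 t=0ms: ALLOW
  req#2 t=0ms: ALLOW
  req#3 t=0ms: DENY
  req#4 t=1ms: ALLOW
  req#5 t=2ms: ALLOW
  req#6 t=2ms: ALLOW
  req#7 t=2ms: DENY
  req#8 t=2ms: DENY
  req#9 t=2ms: DENY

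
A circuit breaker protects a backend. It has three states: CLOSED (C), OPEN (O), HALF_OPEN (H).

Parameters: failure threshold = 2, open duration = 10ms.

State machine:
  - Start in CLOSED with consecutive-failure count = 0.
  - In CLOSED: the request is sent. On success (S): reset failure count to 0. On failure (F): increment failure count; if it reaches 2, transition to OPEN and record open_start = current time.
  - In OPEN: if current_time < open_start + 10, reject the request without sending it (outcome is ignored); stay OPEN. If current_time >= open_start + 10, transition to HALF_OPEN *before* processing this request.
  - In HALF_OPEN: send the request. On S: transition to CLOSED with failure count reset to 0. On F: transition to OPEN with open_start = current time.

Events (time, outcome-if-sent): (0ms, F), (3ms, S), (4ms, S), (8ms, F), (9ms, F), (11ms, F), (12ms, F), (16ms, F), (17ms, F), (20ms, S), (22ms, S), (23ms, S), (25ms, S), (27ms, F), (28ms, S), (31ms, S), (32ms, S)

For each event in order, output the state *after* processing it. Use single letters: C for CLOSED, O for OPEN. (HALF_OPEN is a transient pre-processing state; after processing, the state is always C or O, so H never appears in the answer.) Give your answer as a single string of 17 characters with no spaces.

State after each event:
  event#1 t=0ms outcome=F: state=CLOSED
  event#2 t=3ms outcome=S: state=CLOSED
  event#3 t=4ms outcome=S: state=CLOSED
  event#4 t=8ms outcome=F: state=CLOSED
  event#5 t=9ms outcome=F: state=OPEN
  event#6 t=11ms outcome=F: state=OPEN
  event#7 t=12ms outcome=F: state=OPEN
  event#8 t=16ms outcome=F: state=OPEN
  event#9 t=17ms outcome=F: state=OPEN
  event#10 t=20ms outcome=S: state=CLOSED
  event#11 t=22ms outcome=S: state=CLOSED
  event#12 t=23ms outcome=S: state=CLOSED
  event#13 t=25ms outcome=S: state=CLOSED
  event#14 t=27ms outcome=F: state=CLOSED
  event#15 t=28ms outcome=S: state=CLOSED
  event#16 t=31ms outcome=S: state=CLOSED
  event#17 t=32ms outcome=S: state=CLOSED

Answer: CCCCOOOOOCCCCCCCC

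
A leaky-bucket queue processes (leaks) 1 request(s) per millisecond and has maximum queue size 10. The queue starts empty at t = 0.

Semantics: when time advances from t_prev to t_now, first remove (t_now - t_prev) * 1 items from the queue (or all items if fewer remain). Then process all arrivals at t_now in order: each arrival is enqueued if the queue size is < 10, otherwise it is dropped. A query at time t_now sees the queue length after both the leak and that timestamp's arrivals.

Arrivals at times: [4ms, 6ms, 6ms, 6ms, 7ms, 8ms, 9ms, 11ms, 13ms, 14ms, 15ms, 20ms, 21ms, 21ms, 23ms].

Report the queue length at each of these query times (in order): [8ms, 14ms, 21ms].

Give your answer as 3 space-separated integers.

Queue lengths at query times:
  query t=8ms: backlog = 3
  query t=14ms: backlog = 1
  query t=21ms: backlog = 2

Answer: 3 1 2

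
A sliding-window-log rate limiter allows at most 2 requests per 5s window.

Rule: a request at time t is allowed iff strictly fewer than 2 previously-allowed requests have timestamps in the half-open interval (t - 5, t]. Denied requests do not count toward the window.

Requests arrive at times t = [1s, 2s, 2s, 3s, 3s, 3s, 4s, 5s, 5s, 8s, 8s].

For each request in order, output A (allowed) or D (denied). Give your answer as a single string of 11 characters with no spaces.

Tracking allowed requests in the window:
  req#1 t=1s: ALLOW
  req#2 t=2s: ALLOW
  req#3 t=2s: DENY
  req#4 t=3s: DENY
  req#5 t=3s: DENY
  req#6 t=3s: DENY
  req#7 t=4s: DENY
  req#8 t=5s: DENY
  req#9 t=5s: DENY
  req#10 t=8s: ALLOW
  req#11 t=8s: ALLOW

Answer: AADDDDDDDAA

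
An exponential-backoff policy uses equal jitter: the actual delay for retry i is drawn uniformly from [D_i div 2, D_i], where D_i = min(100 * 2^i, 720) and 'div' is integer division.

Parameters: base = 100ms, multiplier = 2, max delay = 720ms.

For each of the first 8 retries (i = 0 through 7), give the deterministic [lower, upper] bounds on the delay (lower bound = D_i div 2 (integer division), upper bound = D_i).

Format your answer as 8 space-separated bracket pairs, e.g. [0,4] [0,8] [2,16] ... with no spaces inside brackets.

Answer: [50,100] [100,200] [200,400] [360,720] [360,720] [360,720] [360,720] [360,720]

Derivation:
Computing bounds per retry:
  i=0: D_i=min(100*2^0,720)=100, bounds=[50,100]
  i=1: D_i=min(100*2^1,720)=200, bounds=[100,200]
  i=2: D_i=min(100*2^2,720)=400, bounds=[200,400]
  i=3: D_i=min(100*2^3,720)=720, bounds=[360,720]
  i=4: D_i=min(100*2^4,720)=720, bounds=[360,720]
  i=5: D_i=min(100*2^5,720)=720, bounds=[360,720]
  i=6: D_i=min(100*2^6,720)=720, bounds=[360,720]
  i=7: D_i=min(100*2^7,720)=720, bounds=[360,720]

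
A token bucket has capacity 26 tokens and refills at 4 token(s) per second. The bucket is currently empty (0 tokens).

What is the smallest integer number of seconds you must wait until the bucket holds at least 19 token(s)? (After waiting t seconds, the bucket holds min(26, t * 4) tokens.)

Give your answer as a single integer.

Need t * 4 >= 19, so t >= 19/4.
Smallest integer t = ceil(19/4) = 5.

Answer: 5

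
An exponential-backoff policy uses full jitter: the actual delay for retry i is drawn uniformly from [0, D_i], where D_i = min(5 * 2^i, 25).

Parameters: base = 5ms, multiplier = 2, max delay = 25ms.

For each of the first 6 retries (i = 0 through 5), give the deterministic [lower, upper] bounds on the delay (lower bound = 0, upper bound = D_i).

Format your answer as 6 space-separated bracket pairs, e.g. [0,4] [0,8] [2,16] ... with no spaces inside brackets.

Answer: [0,5] [0,10] [0,20] [0,25] [0,25] [0,25]

Derivation:
Computing bounds per retry:
  i=0: D_i=min(5*2^0,25)=5, bounds=[0,5]
  i=1: D_i=min(5*2^1,25)=10, bounds=[0,10]
  i=2: D_i=min(5*2^2,25)=20, bounds=[0,20]
  i=3: D_i=min(5*2^3,25)=25, bounds=[0,25]
  i=4: D_i=min(5*2^4,25)=25, bounds=[0,25]
  i=5: D_i=min(5*2^5,25)=25, bounds=[0,25]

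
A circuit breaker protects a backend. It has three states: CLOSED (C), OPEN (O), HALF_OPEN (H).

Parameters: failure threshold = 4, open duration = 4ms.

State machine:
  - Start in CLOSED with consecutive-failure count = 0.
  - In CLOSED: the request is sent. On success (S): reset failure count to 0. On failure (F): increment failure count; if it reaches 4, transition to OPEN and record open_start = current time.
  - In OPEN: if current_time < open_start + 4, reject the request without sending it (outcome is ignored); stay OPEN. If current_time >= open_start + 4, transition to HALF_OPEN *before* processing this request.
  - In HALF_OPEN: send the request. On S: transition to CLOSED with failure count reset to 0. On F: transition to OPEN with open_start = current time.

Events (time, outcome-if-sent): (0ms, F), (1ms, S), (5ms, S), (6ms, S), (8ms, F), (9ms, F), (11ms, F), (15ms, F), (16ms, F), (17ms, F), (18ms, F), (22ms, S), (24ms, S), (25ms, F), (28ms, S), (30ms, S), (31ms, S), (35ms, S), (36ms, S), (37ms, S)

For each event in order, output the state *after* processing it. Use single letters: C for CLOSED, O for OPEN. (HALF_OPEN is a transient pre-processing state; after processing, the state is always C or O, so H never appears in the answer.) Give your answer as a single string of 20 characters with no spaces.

Answer: CCCCCCCOOOOCCCCCCCCC

Derivation:
State after each event:
  event#1 t=0ms outcome=F: state=CLOSED
  event#2 t=1ms outcome=S: state=CLOSED
  event#3 t=5ms outcome=S: state=CLOSED
  event#4 t=6ms outcome=S: state=CLOSED
  event#5 t=8ms outcome=F: state=CLOSED
  event#6 t=9ms outcome=F: state=CLOSED
  event#7 t=11ms outcome=F: state=CLOSED
  event#8 t=15ms outcome=F: state=OPEN
  event#9 t=16ms outcome=F: state=OPEN
  event#10 t=17ms outcome=F: state=OPEN
  event#11 t=18ms outcome=F: state=OPEN
  event#12 t=22ms outcome=S: state=CLOSED
  event#13 t=24ms outcome=S: state=CLOSED
  event#14 t=25ms outcome=F: state=CLOSED
  event#15 t=28ms outcome=S: state=CLOSED
  event#16 t=30ms outcome=S: state=CLOSED
  event#17 t=31ms outcome=S: state=CLOSED
  event#18 t=35ms outcome=S: state=CLOSED
  event#19 t=36ms outcome=S: state=CLOSED
  event#20 t=37ms outcome=S: state=CLOSED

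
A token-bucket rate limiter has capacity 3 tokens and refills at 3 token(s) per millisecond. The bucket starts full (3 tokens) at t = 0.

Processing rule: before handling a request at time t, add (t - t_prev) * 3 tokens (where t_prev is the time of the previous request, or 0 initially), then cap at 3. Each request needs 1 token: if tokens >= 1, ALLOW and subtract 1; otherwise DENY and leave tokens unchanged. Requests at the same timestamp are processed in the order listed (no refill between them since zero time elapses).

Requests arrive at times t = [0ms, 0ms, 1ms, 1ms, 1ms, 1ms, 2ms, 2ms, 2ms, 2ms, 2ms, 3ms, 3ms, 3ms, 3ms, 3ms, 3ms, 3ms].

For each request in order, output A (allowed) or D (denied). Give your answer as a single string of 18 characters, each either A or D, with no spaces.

Simulating step by step:
  req#1 t=0ms: ALLOW
  req#2 t=0ms: ALLOW
  req#3 t=1ms: ALLOW
  req#4 t=1ms: ALLOW
  req#5 t=1ms: ALLOW
  req#6 t=1ms: DENY
  req#7 t=2ms: ALLOW
  req#8 t=2ms: ALLOW
  req#9 t=2ms: ALLOW
  req#10 t=2ms: DENY
  req#11 t=2ms: DENY
  req#12 t=3ms: ALLOW
  req#13 t=3ms: ALLOW
  req#14 t=3ms: ALLOW
  req#15 t=3ms: DENY
  req#16 t=3ms: DENY
  req#17 t=3ms: DENY
  req#18 t=3ms: DENY

Answer: AAAAADAAADDAAADDDD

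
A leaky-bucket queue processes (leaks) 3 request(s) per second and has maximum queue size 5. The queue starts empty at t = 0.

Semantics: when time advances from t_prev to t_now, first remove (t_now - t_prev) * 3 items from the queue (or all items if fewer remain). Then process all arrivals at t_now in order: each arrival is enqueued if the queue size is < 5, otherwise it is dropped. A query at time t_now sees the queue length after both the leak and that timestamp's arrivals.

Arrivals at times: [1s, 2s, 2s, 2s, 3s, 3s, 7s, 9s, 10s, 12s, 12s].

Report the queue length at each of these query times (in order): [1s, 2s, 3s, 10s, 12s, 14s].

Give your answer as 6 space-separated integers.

Answer: 1 3 2 1 2 0

Derivation:
Queue lengths at query times:
  query t=1s: backlog = 1
  query t=2s: backlog = 3
  query t=3s: backlog = 2
  query t=10s: backlog = 1
  query t=12s: backlog = 2
  query t=14s: backlog = 0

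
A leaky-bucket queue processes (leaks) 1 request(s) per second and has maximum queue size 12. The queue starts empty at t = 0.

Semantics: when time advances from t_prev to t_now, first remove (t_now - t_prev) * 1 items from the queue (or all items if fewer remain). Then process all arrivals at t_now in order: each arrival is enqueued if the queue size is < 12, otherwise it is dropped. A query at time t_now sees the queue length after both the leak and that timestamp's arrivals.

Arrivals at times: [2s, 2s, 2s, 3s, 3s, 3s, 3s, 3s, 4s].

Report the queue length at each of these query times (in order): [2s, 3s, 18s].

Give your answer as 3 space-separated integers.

Queue lengths at query times:
  query t=2s: backlog = 3
  query t=3s: backlog = 7
  query t=18s: backlog = 0

Answer: 3 7 0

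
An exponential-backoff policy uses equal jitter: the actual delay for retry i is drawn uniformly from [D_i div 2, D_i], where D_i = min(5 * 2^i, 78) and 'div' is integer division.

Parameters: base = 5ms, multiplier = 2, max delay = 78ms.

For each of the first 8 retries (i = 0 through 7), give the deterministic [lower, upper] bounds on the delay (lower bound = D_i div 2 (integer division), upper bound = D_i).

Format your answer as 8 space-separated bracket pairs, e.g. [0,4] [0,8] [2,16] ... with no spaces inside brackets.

Answer: [2,5] [5,10] [10,20] [20,40] [39,78] [39,78] [39,78] [39,78]

Derivation:
Computing bounds per retry:
  i=0: D_i=min(5*2^0,78)=5, bounds=[2,5]
  i=1: D_i=min(5*2^1,78)=10, bounds=[5,10]
  i=2: D_i=min(5*2^2,78)=20, bounds=[10,20]
  i=3: D_i=min(5*2^3,78)=40, bounds=[20,40]
  i=4: D_i=min(5*2^4,78)=78, bounds=[39,78]
  i=5: D_i=min(5*2^5,78)=78, bounds=[39,78]
  i=6: D_i=min(5*2^6,78)=78, bounds=[39,78]
  i=7: D_i=min(5*2^7,78)=78, bounds=[39,78]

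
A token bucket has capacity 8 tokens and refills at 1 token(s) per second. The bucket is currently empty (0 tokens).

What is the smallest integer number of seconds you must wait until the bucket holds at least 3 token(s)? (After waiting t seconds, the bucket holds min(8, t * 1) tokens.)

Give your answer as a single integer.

Need t * 1 >= 3, so t >= 3/1.
Smallest integer t = ceil(3/1) = 3.

Answer: 3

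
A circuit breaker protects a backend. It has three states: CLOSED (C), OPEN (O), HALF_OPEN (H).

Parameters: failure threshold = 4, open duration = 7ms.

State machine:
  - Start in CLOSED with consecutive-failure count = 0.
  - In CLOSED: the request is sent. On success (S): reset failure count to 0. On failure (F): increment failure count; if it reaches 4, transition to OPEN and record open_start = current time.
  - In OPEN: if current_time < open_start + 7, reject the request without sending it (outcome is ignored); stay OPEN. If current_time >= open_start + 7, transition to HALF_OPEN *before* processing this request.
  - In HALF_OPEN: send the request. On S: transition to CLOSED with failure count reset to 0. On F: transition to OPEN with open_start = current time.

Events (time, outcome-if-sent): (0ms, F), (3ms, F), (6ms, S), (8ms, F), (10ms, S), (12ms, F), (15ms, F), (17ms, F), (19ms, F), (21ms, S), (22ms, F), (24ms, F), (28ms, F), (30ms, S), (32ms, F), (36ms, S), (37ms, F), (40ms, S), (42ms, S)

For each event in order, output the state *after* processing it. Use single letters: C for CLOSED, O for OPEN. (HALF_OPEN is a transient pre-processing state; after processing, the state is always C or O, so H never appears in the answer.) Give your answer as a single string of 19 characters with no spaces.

State after each event:
  event#1 t=0ms outcome=F: state=CLOSED
  event#2 t=3ms outcome=F: state=CLOSED
  event#3 t=6ms outcome=S: state=CLOSED
  event#4 t=8ms outcome=F: state=CLOSED
  event#5 t=10ms outcome=S: state=CLOSED
  event#6 t=12ms outcome=F: state=CLOSED
  event#7 t=15ms outcome=F: state=CLOSED
  event#8 t=17ms outcome=F: state=CLOSED
  event#9 t=19ms outcome=F: state=OPEN
  event#10 t=21ms outcome=S: state=OPEN
  event#11 t=22ms outcome=F: state=OPEN
  event#12 t=24ms outcome=F: state=OPEN
  event#13 t=28ms outcome=F: state=OPEN
  event#14 t=30ms outcome=S: state=OPEN
  event#15 t=32ms outcome=F: state=OPEN
  event#16 t=36ms outcome=S: state=CLOSED
  event#17 t=37ms outcome=F: state=CLOSED
  event#18 t=40ms outcome=S: state=CLOSED
  event#19 t=42ms outcome=S: state=CLOSED

Answer: CCCCCCCCOOOOOOOCCCC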